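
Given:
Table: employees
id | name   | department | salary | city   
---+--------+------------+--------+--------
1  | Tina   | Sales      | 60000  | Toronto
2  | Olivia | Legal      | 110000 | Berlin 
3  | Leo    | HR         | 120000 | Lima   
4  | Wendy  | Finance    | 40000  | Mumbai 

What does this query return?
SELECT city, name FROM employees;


Projecting columns: city, name

4 rows:
Toronto, Tina
Berlin, Olivia
Lima, Leo
Mumbai, Wendy


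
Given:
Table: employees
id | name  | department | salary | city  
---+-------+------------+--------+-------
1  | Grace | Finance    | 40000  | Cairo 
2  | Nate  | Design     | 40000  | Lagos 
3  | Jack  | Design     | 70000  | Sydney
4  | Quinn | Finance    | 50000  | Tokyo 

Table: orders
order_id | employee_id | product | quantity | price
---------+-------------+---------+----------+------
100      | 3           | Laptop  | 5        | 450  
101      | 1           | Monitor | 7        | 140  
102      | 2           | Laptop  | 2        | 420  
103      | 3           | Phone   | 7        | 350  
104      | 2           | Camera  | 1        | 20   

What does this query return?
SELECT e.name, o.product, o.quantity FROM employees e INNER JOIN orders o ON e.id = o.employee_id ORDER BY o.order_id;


Joining employees.id = orders.employee_id:
  employee Jack (id=3) -> order Laptop
  employee Grace (id=1) -> order Monitor
  employee Nate (id=2) -> order Laptop
  employee Jack (id=3) -> order Phone
  employee Nate (id=2) -> order Camera


5 rows:
Jack, Laptop, 5
Grace, Monitor, 7
Nate, Laptop, 2
Jack, Phone, 7
Nate, Camera, 1


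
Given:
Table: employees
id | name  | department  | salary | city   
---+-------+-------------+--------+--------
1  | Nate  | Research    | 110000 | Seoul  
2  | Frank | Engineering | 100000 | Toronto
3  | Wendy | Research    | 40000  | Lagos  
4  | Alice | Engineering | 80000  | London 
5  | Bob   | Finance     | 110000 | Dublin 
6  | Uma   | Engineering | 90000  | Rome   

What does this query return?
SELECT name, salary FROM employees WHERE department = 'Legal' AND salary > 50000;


Filtering: department = 'Legal' AND salary > 50000
Matching: 0 rows

Empty result set (0 rows)


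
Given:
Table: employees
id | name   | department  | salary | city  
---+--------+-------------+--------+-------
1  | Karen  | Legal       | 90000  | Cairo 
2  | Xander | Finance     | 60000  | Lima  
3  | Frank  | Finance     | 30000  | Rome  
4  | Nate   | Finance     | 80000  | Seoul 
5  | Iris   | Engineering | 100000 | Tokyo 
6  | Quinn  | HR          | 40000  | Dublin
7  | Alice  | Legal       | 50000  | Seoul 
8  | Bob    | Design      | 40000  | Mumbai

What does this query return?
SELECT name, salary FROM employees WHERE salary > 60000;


Filtering: salary > 60000
Matching: 3 rows

3 rows:
Karen, 90000
Nate, 80000
Iris, 100000


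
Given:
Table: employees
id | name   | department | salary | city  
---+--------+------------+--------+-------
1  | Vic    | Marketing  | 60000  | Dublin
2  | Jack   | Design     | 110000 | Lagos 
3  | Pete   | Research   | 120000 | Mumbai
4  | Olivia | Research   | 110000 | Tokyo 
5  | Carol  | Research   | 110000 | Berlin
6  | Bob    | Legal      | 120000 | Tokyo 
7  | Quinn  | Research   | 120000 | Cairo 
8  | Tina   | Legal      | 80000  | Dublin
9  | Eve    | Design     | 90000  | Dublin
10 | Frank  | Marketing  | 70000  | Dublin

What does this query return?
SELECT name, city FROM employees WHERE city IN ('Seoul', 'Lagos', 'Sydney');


Filtering: city IN ('Seoul', 'Lagos', 'Sydney')
Matching: 1 rows

1 rows:
Jack, Lagos


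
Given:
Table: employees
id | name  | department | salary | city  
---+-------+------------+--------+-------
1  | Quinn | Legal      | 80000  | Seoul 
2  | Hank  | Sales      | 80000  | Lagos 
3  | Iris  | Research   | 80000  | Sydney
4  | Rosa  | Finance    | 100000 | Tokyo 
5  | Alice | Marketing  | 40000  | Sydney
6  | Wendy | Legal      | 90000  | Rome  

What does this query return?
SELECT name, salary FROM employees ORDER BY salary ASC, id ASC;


Sorting by salary ASC, then id ASC for ties

6 rows:
Alice, 40000
Quinn, 80000
Hank, 80000
Iris, 80000
Wendy, 90000
Rosa, 100000


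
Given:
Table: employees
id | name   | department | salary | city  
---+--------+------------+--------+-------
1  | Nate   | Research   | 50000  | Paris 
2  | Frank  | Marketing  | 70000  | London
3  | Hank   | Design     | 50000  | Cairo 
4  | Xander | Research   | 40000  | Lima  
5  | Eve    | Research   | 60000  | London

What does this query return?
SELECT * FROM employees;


SELECT * returns all 5 rows with all columns

5 rows:
1, Nate, Research, 50000, Paris
2, Frank, Marketing, 70000, London
3, Hank, Design, 50000, Cairo
4, Xander, Research, 40000, Lima
5, Eve, Research, 60000, London


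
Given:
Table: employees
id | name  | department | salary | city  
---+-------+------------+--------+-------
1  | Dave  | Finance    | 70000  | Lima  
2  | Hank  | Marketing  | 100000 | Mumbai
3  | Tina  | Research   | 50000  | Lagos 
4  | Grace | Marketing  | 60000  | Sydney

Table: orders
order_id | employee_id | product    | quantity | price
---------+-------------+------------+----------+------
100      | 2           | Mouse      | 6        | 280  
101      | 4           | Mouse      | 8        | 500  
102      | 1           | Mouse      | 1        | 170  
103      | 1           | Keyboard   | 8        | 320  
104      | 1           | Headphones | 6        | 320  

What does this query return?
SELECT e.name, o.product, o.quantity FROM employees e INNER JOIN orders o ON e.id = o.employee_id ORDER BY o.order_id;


Joining employees.id = orders.employee_id:
  employee Hank (id=2) -> order Mouse
  employee Grace (id=4) -> order Mouse
  employee Dave (id=1) -> order Mouse
  employee Dave (id=1) -> order Keyboard
  employee Dave (id=1) -> order Headphones


5 rows:
Hank, Mouse, 6
Grace, Mouse, 8
Dave, Mouse, 1
Dave, Keyboard, 8
Dave, Headphones, 6


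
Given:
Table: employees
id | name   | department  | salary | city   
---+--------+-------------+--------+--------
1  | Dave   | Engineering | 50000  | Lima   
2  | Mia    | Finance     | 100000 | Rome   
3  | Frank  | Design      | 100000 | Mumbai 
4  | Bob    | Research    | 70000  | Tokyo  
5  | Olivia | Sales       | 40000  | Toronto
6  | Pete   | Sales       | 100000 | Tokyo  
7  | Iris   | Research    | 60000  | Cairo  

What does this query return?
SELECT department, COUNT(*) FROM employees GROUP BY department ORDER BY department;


Assigning each row to its department group:
  Dave -> Engineering
  Mia -> Finance
  Frank -> Design
  Bob -> Research
  Olivia -> Sales
  Pete -> Sales
  Iris -> Research


5 groups:
Design, 1
Engineering, 1
Finance, 1
Research, 2
Sales, 2


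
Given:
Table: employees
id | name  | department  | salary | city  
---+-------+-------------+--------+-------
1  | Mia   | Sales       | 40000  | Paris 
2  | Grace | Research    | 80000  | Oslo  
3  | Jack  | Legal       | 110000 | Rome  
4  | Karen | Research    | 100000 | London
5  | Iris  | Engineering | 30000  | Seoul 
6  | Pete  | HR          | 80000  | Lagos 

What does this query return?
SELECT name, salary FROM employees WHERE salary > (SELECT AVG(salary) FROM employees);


Subquery: AVG(salary) = 73333.33
Filtering: salary > 73333.33
  Grace (80000) -> MATCH
  Jack (110000) -> MATCH
  Karen (100000) -> MATCH
  Pete (80000) -> MATCH


4 rows:
Grace, 80000
Jack, 110000
Karen, 100000
Pete, 80000


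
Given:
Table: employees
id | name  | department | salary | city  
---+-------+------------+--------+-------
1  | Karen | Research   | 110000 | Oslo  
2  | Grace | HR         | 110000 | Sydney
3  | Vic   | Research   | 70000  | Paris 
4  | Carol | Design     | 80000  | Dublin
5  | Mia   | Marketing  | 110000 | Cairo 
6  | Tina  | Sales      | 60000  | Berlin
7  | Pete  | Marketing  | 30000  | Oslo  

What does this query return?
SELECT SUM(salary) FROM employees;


SUM(salary) = 110000 + 110000 + 70000 + 80000 + 110000 + 60000 + 30000 = 570000

570000


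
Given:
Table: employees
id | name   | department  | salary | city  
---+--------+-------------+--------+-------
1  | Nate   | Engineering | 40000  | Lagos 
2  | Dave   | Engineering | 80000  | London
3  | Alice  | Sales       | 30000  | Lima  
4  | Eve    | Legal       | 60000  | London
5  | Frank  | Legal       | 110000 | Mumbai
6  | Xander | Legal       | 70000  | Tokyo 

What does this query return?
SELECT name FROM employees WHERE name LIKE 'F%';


LIKE 'F%' matches names starting with 'F'
Matching: 1

1 rows:
Frank


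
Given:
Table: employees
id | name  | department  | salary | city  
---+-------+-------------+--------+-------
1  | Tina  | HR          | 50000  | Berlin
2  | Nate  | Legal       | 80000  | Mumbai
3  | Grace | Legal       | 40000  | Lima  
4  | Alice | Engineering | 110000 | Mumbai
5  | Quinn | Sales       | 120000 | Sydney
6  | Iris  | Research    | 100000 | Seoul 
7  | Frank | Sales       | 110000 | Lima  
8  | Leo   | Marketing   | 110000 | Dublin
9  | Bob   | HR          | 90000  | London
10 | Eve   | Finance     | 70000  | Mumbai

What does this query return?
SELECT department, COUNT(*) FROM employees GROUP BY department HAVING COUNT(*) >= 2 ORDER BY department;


Groups with count >= 2:
  HR: 2 -> PASS
  Legal: 2 -> PASS
  Sales: 2 -> PASS
  Engineering: 1 -> filtered out
  Finance: 1 -> filtered out
  Marketing: 1 -> filtered out
  Research: 1 -> filtered out


3 groups:
HR, 2
Legal, 2
Sales, 2


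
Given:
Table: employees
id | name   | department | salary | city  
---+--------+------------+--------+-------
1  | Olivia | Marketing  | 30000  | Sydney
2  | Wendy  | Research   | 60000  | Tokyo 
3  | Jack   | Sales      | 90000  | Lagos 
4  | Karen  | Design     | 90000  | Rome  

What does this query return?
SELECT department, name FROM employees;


Projecting columns: department, name

4 rows:
Marketing, Olivia
Research, Wendy
Sales, Jack
Design, Karen


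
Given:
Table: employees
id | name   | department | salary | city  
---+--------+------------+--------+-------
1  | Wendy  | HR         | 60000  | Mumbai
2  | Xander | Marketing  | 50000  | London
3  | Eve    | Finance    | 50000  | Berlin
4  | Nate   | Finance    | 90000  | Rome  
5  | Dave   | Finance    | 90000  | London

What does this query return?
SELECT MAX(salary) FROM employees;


Salaries: 60000, 50000, 50000, 90000, 90000
MAX = 90000

90000


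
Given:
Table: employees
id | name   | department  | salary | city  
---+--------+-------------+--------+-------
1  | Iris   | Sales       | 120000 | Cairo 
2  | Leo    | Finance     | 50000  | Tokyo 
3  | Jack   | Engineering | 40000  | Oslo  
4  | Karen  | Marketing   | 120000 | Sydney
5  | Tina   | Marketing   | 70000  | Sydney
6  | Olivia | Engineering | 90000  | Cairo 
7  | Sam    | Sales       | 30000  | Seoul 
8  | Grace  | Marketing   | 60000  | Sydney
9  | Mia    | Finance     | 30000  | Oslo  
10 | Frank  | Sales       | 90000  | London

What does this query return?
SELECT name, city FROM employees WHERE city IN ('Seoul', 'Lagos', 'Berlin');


Filtering: city IN ('Seoul', 'Lagos', 'Berlin')
Matching: 1 rows

1 rows:
Sam, Seoul


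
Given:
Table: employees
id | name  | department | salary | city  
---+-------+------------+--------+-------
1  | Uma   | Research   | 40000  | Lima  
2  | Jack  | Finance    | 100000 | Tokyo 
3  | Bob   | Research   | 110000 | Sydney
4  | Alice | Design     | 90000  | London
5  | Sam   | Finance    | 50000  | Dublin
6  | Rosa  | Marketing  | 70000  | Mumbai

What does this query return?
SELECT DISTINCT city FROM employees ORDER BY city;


All 'city' values (row order): Lima, Tokyo, Sydney, London, Dublin, Mumbai
Removing duplicates leaves 6 unique value(s).

6 values:
Dublin
Lima
London
Mumbai
Sydney
Tokyo


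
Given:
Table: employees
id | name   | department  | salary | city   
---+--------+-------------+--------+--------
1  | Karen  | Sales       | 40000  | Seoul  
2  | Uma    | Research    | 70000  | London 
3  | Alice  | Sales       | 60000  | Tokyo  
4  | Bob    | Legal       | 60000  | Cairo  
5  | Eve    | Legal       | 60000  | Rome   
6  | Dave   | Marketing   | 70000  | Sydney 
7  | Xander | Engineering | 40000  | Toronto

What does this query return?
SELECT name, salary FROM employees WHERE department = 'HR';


Filtering: department = 'HR'
Matching rows: 0

Empty result set (0 rows)


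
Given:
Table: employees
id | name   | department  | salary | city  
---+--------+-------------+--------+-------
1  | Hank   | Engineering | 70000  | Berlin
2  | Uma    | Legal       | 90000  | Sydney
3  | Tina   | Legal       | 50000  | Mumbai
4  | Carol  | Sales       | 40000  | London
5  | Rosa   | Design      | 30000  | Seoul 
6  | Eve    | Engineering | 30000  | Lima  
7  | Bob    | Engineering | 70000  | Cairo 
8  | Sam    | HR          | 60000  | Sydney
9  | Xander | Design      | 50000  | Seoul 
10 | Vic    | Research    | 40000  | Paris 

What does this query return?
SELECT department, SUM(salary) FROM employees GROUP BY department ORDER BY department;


Summing salary within each department:
  Design: 30000 + 50000 = 80000
  Engineering: 70000 + 30000 + 70000 = 170000
  HR: 60000 = 60000
  Legal: 90000 + 50000 = 140000
  Research: 40000 = 40000
  Sales: 40000 = 40000


6 groups:
Design, 80000
Engineering, 170000
HR, 60000
Legal, 140000
Research, 40000
Sales, 40000


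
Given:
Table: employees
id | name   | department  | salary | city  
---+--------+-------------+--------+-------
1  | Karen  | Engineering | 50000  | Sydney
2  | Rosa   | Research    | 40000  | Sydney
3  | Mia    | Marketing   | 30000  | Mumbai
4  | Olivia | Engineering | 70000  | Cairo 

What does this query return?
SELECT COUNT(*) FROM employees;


COUNT(*) counts all rows

4


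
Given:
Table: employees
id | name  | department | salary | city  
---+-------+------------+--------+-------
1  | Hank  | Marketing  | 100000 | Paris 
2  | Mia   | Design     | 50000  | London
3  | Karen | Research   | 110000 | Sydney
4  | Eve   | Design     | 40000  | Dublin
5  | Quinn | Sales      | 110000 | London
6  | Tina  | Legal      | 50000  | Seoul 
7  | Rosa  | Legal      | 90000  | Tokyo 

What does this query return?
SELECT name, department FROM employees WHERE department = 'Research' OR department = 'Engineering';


Filtering: department = 'Research' OR 'Engineering'
Matching: 1 rows

1 rows:
Karen, Research


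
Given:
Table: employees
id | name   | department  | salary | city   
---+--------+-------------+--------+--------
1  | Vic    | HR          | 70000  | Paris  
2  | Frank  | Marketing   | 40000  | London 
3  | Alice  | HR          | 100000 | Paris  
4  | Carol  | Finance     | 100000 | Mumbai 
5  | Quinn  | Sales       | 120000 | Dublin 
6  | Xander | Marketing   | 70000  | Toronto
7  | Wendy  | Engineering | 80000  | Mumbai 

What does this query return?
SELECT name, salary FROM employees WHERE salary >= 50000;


Filtering: salary >= 50000
Matching: 6 rows

6 rows:
Vic, 70000
Alice, 100000
Carol, 100000
Quinn, 120000
Xander, 70000
Wendy, 80000


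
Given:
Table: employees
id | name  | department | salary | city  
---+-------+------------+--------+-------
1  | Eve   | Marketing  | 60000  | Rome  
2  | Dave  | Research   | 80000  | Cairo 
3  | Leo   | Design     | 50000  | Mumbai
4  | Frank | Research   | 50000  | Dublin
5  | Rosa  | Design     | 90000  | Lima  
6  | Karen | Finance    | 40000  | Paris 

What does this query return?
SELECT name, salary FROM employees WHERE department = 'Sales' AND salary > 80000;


Filtering: department = 'Sales' AND salary > 80000
Matching: 0 rows

Empty result set (0 rows)


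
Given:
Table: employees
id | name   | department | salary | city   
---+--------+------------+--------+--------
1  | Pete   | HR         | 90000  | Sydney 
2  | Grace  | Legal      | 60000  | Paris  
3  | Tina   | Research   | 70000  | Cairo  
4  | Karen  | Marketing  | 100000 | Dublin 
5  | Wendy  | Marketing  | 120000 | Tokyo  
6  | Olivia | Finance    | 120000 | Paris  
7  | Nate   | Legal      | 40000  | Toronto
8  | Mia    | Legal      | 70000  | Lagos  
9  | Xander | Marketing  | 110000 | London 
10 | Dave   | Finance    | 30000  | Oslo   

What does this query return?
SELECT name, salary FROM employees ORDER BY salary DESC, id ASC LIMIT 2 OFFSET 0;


Sort by salary DESC (id ASC tiebreak), then skip 0 and take 2
Rows 1 through 2

2 rows:
Wendy, 120000
Olivia, 120000


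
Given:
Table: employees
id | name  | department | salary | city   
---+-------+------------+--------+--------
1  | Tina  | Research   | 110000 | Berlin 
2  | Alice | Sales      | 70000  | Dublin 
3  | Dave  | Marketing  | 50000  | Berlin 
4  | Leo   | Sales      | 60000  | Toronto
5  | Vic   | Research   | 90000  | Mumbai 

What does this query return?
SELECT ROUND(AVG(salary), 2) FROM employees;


SUM(salary) = 380000
COUNT = 5
ROUND(AVG, 2) = ROUND(380000 / 5, 2) = 76000.0

76000.0


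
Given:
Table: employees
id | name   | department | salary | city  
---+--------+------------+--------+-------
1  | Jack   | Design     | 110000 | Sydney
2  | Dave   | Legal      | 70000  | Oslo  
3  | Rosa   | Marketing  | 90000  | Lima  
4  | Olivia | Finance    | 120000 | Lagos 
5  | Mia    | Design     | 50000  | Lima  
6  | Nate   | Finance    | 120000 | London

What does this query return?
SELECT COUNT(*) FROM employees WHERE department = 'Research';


Counting rows where department = 'Research'


0


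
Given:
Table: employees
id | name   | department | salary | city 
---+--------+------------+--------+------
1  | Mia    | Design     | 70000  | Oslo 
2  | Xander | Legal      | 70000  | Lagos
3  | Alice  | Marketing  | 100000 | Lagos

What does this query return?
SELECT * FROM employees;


SELECT * returns all 3 rows with all columns

3 rows:
1, Mia, Design, 70000, Oslo
2, Xander, Legal, 70000, Lagos
3, Alice, Marketing, 100000, Lagos


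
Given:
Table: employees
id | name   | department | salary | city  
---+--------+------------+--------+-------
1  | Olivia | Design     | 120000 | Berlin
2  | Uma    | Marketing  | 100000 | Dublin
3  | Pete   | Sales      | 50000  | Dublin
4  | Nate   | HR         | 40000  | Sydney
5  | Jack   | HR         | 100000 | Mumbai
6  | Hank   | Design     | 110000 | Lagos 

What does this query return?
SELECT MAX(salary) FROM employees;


Salaries: 120000, 100000, 50000, 40000, 100000, 110000
MAX = 120000

120000


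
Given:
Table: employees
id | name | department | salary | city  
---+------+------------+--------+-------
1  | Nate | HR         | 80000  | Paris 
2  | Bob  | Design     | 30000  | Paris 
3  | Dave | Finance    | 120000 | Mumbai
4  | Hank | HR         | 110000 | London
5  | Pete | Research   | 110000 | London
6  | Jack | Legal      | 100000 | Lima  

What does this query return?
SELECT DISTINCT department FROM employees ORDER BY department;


All 'department' values (row order): HR, Design, Finance, HR, Research, Legal
Removing duplicates leaves 5 unique value(s).

5 values:
Design
Finance
HR
Legal
Research


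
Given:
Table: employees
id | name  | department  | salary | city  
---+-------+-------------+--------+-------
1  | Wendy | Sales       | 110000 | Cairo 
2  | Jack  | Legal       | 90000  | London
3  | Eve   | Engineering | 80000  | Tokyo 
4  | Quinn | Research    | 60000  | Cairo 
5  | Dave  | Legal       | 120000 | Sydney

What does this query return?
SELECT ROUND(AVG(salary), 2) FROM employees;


SUM(salary) = 460000
COUNT = 5
ROUND(AVG, 2) = ROUND(460000 / 5, 2) = 92000.0

92000.0


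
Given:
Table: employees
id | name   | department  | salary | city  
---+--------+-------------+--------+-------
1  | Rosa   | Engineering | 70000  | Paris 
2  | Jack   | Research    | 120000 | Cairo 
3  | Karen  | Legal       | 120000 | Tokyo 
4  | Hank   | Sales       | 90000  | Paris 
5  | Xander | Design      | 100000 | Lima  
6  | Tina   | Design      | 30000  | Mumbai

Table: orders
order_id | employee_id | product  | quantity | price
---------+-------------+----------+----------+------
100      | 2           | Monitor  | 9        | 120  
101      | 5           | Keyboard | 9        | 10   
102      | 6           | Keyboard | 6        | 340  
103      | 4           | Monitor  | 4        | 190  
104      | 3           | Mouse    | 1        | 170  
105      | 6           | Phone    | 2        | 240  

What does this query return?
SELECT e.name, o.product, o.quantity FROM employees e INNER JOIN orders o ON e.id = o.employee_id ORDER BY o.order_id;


Joining employees.id = orders.employee_id:
  employee Jack (id=2) -> order Monitor
  employee Xander (id=5) -> order Keyboard
  employee Tina (id=6) -> order Keyboard
  employee Hank (id=4) -> order Monitor
  employee Karen (id=3) -> order Mouse
  employee Tina (id=6) -> order Phone


6 rows:
Jack, Monitor, 9
Xander, Keyboard, 9
Tina, Keyboard, 6
Hank, Monitor, 4
Karen, Mouse, 1
Tina, Phone, 2


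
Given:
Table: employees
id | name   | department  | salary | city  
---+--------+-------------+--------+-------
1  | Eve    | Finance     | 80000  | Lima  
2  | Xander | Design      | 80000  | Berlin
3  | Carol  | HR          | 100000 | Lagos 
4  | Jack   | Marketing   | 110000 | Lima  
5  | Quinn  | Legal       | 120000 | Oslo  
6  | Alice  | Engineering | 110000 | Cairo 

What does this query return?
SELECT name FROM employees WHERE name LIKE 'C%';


LIKE 'C%' matches names starting with 'C'
Matching: 1

1 rows:
Carol


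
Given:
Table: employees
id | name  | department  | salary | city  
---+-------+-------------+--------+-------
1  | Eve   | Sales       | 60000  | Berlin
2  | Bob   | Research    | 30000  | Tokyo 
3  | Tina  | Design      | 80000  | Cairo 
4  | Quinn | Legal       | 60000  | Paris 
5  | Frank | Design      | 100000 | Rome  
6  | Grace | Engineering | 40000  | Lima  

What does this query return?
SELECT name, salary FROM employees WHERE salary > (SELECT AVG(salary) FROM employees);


Subquery: AVG(salary) = 61666.67
Filtering: salary > 61666.67
  Tina (80000) -> MATCH
  Frank (100000) -> MATCH


2 rows:
Tina, 80000
Frank, 100000


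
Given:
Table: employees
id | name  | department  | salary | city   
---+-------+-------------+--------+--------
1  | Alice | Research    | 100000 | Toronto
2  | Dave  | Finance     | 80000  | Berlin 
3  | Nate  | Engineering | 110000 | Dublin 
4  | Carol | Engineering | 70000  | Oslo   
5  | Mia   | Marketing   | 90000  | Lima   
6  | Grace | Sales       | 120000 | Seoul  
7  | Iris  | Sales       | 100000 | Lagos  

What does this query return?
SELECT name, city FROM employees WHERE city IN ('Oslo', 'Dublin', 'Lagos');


Filtering: city IN ('Oslo', 'Dublin', 'Lagos')
Matching: 3 rows

3 rows:
Nate, Dublin
Carol, Oslo
Iris, Lagos


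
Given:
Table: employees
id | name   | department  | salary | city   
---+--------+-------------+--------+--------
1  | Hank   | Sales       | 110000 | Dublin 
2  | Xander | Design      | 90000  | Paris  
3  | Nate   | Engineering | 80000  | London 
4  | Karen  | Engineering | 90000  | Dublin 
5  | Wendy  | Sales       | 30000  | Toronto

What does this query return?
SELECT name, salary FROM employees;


Projecting columns: name, salary

5 rows:
Hank, 110000
Xander, 90000
Nate, 80000
Karen, 90000
Wendy, 30000


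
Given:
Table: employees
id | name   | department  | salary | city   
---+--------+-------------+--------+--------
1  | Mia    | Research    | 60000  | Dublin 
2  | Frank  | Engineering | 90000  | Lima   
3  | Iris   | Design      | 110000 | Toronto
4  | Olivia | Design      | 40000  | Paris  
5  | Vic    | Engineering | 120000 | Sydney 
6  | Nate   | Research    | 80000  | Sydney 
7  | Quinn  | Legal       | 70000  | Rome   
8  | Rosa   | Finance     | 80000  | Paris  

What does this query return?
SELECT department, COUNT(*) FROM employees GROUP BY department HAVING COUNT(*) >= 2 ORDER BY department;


Groups with count >= 2:
  Design: 2 -> PASS
  Engineering: 2 -> PASS
  Research: 2 -> PASS
  Finance: 1 -> filtered out
  Legal: 1 -> filtered out


3 groups:
Design, 2
Engineering, 2
Research, 2


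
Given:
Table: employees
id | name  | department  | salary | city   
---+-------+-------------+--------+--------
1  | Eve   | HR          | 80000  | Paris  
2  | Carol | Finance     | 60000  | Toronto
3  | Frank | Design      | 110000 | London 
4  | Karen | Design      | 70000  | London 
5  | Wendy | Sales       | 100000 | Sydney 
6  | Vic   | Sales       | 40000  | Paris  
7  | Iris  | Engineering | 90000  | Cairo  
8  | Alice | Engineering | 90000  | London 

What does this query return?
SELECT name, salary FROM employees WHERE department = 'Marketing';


Filtering: department = 'Marketing'
Matching rows: 0

Empty result set (0 rows)


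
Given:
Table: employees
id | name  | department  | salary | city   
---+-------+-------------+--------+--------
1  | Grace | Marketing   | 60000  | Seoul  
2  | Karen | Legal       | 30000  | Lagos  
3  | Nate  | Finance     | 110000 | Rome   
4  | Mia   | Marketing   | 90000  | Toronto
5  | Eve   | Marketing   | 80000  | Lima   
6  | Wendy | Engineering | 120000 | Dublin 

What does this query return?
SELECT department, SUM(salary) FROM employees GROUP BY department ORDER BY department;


Summing salary within each department:
  Engineering: 120000 = 120000
  Finance: 110000 = 110000
  Legal: 30000 = 30000
  Marketing: 60000 + 90000 + 80000 = 230000


4 groups:
Engineering, 120000
Finance, 110000
Legal, 30000
Marketing, 230000


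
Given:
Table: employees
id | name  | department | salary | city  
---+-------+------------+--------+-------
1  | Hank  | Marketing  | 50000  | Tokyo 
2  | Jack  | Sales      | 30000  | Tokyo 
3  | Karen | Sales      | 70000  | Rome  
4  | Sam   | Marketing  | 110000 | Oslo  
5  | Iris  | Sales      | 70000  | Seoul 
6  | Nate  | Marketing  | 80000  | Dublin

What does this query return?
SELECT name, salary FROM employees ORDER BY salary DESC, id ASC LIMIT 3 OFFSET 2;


Sort by salary DESC (id ASC tiebreak), then skip 2 and take 3
Rows 3 through 5

3 rows:
Karen, 70000
Iris, 70000
Hank, 50000


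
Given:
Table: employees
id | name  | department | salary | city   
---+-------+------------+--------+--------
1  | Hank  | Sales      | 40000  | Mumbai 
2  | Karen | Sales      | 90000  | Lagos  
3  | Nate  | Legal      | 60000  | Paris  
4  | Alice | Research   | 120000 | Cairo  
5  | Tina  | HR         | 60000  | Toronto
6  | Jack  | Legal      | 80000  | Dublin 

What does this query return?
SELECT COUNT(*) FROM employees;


COUNT(*) counts all rows

6


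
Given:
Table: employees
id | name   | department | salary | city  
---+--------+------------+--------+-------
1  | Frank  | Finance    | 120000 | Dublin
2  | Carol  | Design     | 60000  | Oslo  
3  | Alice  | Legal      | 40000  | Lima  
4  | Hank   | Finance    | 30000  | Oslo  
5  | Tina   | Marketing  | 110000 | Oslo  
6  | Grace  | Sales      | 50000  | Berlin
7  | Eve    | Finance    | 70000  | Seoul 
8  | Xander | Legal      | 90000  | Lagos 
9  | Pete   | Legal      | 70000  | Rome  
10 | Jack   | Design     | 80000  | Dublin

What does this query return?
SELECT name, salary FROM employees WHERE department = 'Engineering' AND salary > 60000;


Filtering: department = 'Engineering' AND salary > 60000
Matching: 0 rows

Empty result set (0 rows)


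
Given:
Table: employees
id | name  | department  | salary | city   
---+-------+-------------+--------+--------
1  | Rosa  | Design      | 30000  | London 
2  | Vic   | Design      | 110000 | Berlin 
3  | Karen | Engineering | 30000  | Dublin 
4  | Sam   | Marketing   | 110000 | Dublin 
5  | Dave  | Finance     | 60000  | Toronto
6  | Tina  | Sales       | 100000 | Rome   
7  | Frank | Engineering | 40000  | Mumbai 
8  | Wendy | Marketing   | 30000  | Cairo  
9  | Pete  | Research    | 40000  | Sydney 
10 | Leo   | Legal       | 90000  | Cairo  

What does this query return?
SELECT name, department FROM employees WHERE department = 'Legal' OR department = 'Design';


Filtering: department = 'Legal' OR 'Design'
Matching: 3 rows

3 rows:
Rosa, Design
Vic, Design
Leo, Legal


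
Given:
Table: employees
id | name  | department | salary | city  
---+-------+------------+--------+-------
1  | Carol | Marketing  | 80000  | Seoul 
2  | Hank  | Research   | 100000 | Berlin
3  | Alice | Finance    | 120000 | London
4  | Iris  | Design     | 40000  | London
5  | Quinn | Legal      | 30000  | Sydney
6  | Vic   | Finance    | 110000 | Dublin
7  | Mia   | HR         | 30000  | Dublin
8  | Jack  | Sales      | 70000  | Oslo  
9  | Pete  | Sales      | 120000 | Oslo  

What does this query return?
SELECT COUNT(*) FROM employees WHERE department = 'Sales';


Counting rows where department = 'Sales'
  Jack -> MATCH
  Pete -> MATCH


2


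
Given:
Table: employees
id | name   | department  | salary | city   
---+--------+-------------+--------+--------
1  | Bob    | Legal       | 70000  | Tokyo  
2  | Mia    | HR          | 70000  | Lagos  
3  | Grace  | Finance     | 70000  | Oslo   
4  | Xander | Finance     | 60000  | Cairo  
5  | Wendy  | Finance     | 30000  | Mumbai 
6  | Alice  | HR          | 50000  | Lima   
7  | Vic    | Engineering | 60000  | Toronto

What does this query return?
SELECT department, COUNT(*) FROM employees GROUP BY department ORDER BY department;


Assigning each row to its department group:
  Bob -> Legal
  Mia -> HR
  Grace -> Finance
  Xander -> Finance
  Wendy -> Finance
  Alice -> HR
  Vic -> Engineering


4 groups:
Engineering, 1
Finance, 3
HR, 2
Legal, 1


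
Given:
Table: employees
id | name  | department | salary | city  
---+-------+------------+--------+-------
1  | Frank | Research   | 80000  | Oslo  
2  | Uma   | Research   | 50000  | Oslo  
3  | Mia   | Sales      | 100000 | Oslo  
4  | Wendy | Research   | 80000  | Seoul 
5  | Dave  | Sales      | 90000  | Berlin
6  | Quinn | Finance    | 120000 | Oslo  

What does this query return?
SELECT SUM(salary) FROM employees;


SUM(salary) = 80000 + 50000 + 100000 + 80000 + 90000 + 120000 = 520000

520000


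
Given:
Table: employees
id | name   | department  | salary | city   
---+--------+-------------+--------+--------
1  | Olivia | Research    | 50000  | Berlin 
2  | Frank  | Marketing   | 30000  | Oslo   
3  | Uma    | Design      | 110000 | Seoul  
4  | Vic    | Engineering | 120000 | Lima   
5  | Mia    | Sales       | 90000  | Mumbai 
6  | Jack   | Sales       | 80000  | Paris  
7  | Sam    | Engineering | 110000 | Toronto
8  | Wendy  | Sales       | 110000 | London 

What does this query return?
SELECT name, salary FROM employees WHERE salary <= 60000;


Filtering: salary <= 60000
Matching: 2 rows

2 rows:
Olivia, 50000
Frank, 30000


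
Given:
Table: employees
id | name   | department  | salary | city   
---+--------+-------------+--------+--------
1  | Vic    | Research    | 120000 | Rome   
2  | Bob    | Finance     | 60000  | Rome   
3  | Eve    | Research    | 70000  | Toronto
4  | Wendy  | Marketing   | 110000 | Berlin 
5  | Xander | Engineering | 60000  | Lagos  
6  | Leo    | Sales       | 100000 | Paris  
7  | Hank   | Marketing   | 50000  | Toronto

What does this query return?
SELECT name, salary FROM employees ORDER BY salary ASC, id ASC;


Sorting by salary ASC, then id ASC for ties

7 rows:
Hank, 50000
Bob, 60000
Xander, 60000
Eve, 70000
Leo, 100000
Wendy, 110000
Vic, 120000


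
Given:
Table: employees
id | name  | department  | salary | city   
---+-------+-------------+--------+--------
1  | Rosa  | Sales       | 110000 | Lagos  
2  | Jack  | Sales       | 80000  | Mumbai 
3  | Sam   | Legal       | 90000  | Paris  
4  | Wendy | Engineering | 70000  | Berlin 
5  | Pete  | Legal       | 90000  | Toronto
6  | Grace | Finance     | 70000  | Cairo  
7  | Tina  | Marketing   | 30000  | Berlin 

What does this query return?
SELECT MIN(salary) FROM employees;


Salaries: 110000, 80000, 90000, 70000, 90000, 70000, 30000
MIN = 30000

30000


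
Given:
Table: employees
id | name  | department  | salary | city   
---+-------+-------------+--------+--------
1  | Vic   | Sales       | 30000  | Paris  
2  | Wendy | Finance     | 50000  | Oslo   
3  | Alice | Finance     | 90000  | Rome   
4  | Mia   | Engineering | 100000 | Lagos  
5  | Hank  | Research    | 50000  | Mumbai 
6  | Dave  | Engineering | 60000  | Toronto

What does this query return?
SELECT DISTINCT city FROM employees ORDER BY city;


All 'city' values (row order): Paris, Oslo, Rome, Lagos, Mumbai, Toronto
Removing duplicates leaves 6 unique value(s).

6 values:
Lagos
Mumbai
Oslo
Paris
Rome
Toronto


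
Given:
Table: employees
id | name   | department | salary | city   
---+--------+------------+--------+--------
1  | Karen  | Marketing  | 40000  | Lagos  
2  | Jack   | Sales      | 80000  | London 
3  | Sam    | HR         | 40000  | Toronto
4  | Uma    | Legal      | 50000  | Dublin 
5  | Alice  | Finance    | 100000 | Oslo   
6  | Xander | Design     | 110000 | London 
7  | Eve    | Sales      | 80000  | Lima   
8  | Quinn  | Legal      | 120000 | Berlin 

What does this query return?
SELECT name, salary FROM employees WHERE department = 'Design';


Filtering: department = 'Design'
Matching rows: 1

1 rows:
Xander, 110000


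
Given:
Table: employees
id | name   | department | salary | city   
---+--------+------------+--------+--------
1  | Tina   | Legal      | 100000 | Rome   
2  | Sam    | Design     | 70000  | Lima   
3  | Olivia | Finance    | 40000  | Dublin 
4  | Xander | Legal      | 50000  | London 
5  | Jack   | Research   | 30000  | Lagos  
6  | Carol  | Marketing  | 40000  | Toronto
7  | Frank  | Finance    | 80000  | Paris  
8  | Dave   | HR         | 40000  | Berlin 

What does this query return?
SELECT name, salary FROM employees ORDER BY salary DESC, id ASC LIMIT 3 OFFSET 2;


Sort by salary DESC (id ASC tiebreak), then skip 2 and take 3
Rows 3 through 5

3 rows:
Sam, 70000
Xander, 50000
Olivia, 40000


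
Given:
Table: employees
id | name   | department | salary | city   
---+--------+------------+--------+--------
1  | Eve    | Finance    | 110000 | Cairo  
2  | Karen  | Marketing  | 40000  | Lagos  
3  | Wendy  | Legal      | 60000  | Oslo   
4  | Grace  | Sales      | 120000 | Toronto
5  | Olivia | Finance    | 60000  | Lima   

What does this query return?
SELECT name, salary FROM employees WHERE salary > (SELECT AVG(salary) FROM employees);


Subquery: AVG(salary) = 78000.0
Filtering: salary > 78000.0
  Eve (110000) -> MATCH
  Grace (120000) -> MATCH


2 rows:
Eve, 110000
Grace, 120000


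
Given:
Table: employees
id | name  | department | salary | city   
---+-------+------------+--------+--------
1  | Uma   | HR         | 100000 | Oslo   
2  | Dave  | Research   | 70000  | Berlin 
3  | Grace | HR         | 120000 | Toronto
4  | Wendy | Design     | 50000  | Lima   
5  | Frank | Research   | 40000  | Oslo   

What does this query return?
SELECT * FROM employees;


SELECT * returns all 5 rows with all columns

5 rows:
1, Uma, HR, 100000, Oslo
2, Dave, Research, 70000, Berlin
3, Grace, HR, 120000, Toronto
4, Wendy, Design, 50000, Lima
5, Frank, Research, 40000, Oslo


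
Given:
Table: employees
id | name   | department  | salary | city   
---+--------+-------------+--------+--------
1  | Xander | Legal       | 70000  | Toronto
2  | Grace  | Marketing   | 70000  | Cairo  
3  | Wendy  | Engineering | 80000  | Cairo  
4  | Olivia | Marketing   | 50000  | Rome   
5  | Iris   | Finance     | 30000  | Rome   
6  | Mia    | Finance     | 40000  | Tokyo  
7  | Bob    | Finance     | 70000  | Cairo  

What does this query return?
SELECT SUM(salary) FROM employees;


SUM(salary) = 70000 + 70000 + 80000 + 50000 + 30000 + 40000 + 70000 = 410000

410000


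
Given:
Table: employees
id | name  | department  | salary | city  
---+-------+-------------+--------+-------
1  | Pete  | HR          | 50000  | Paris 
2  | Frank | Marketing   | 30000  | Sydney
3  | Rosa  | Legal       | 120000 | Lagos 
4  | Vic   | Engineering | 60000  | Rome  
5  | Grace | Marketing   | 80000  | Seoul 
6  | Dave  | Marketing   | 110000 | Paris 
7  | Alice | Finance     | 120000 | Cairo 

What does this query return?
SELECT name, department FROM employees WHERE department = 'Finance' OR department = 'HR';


Filtering: department = 'Finance' OR 'HR'
Matching: 2 rows

2 rows:
Pete, HR
Alice, Finance


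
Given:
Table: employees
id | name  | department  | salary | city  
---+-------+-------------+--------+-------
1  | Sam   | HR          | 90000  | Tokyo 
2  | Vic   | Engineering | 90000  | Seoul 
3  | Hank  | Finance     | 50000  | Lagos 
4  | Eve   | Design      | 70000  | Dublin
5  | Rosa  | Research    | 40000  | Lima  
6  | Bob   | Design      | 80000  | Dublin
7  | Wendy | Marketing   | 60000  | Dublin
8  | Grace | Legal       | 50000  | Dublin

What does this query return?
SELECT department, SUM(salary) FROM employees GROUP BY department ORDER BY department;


Summing salary within each department:
  Design: 70000 + 80000 = 150000
  Engineering: 90000 = 90000
  Finance: 50000 = 50000
  HR: 90000 = 90000
  Legal: 50000 = 50000
  Marketing: 60000 = 60000
  Research: 40000 = 40000


7 groups:
Design, 150000
Engineering, 90000
Finance, 50000
HR, 90000
Legal, 50000
Marketing, 60000
Research, 40000


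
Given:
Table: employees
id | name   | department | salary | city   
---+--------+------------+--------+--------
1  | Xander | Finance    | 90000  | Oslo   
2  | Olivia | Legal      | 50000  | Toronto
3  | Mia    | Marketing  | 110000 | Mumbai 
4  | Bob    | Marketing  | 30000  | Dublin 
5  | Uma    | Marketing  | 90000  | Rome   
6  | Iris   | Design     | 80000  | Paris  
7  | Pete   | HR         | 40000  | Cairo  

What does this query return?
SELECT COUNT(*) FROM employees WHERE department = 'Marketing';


Counting rows where department = 'Marketing'
  Mia -> MATCH
  Bob -> MATCH
  Uma -> MATCH


3


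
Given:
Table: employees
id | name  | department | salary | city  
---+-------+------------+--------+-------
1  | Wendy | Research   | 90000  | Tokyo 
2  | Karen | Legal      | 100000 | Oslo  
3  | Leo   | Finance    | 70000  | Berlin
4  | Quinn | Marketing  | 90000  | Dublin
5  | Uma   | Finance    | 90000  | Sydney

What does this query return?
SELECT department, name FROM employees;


Projecting columns: department, name

5 rows:
Research, Wendy
Legal, Karen
Finance, Leo
Marketing, Quinn
Finance, Uma


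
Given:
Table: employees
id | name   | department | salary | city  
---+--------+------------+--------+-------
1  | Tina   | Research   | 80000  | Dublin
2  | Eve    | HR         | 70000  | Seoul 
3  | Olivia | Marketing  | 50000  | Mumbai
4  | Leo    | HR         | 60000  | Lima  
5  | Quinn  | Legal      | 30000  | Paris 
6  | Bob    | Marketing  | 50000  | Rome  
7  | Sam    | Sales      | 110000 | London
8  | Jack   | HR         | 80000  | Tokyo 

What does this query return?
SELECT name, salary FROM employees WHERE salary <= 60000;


Filtering: salary <= 60000
Matching: 4 rows

4 rows:
Olivia, 50000
Leo, 60000
Quinn, 30000
Bob, 50000


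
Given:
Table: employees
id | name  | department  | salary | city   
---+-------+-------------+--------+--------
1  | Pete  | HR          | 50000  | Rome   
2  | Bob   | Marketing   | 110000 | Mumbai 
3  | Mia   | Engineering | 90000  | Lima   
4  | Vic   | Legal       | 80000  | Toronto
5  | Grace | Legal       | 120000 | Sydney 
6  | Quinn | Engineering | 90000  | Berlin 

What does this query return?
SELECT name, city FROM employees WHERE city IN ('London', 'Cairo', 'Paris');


Filtering: city IN ('London', 'Cairo', 'Paris')
Matching: 0 rows

Empty result set (0 rows)


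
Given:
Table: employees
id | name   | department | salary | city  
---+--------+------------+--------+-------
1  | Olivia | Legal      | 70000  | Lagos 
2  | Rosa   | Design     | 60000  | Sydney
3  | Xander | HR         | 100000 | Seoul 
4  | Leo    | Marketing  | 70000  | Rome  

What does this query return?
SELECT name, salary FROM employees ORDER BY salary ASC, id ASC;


Sorting by salary ASC, then id ASC for ties

4 rows:
Rosa, 60000
Olivia, 70000
Leo, 70000
Xander, 100000


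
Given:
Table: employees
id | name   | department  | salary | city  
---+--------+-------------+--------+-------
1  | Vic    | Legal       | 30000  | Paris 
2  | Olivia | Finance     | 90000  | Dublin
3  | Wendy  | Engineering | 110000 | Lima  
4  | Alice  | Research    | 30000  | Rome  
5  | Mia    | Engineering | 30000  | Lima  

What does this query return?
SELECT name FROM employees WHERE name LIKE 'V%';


LIKE 'V%' matches names starting with 'V'
Matching: 1

1 rows:
Vic
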